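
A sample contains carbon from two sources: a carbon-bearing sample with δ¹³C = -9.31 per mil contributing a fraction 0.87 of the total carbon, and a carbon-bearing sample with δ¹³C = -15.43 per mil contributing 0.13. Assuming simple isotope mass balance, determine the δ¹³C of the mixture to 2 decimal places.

δ_mix = f_A·δ_A + f_B·δ_B
δ_mix = 0.87 × (-9.31) + 0.13 × (-15.43)
δ_mix = -8.100 + -2.006 = -10.106 per mil

-10.11 per mil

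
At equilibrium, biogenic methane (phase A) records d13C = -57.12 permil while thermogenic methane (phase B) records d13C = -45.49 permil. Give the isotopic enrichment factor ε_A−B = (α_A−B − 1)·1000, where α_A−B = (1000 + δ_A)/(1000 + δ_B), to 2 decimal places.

-12.18 permil

α_A−B = (1000 + -57.12) / (1000 + -45.49) = 942.88 / 954.51 = 0.987816
ε_A−B = (0.987816 − 1) × 1000 = -12.184 permil
(The approximation ε ≈ δ_A − δ_B would give -11.63 permil.)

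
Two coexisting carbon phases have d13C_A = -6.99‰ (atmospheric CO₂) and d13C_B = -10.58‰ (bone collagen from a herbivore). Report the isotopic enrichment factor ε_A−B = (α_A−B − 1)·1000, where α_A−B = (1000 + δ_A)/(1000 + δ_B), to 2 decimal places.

α_A−B = (1000 + -6.99) / (1000 + -10.58) = 993.01 / 989.42 = 1.003628
ε_A−B = (1.003628 − 1) × 1000 = 3.628‰
(The approximation ε ≈ δ_A − δ_B would give 3.59‰.)

3.63‰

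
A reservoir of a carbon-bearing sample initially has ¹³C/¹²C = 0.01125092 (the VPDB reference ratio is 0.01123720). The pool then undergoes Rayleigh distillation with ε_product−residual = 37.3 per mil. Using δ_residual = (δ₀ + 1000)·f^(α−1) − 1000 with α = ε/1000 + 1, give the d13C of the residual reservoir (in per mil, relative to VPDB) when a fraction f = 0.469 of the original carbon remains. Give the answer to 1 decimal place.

-26.7 per mil

δ₀ = (0.01125092/0.01123720 − 1)×1000 = (1.001221 − 1)×1000 = 1.221 per mil
α − 1 = ε/1000 = 0.0373
f^(α−1) = 0.469^(0.0373) = 0.972153
δ_res = (1.221 + 1000) × 0.972153 − 1000 = 973.340 − 1000 = -26.66 per mil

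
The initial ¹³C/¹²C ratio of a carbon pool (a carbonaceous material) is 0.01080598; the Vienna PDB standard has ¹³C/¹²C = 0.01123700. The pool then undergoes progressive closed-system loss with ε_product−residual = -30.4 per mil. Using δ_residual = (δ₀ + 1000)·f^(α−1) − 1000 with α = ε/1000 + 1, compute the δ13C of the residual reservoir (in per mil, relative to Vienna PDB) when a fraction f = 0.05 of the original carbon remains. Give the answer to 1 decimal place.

53.3 per mil

δ₀ = (0.01080598/0.01123700 − 1)×1000 = (0.961643 − 1)×1000 = -38.357 per mil
α − 1 = ε/1000 = -0.0304
f^(α−1) = 0.05^(-0.0304) = 1.095346
δ_res = (-38.357 + 1000) × 1.095346 − 1000 = 1053.332 − 1000 = 53.33 per mil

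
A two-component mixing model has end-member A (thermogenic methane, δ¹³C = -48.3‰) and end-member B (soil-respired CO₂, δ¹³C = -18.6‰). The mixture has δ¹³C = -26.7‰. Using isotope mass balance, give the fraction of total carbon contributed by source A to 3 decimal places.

0.273

δ_mix = f_A·δ_A + (1 − f_A)·δ_B  ⇒  f_A = (δ_mix − δ_B)/(δ_A − δ_B)
f_A = (-26.7 − (-18.6)) / (-48.3 − (-18.6))
f_A = -8.1 / -29.7 = 0.2727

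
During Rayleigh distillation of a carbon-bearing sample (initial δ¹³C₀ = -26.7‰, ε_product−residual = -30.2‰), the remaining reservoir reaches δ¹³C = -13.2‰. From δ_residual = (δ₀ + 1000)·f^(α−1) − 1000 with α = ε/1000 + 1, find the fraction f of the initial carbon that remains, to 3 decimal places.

0.634

α − 1 = ε/1000 = -0.0302
(δ_res + 1000)/(δ₀ + 1000) = (-13.2 + 1000)/(-26.7 + 1000) = 986.8/973.3 = 1.013870
f = 1.013870^(1/-0.0302) = exp(ln(1.013870)/-0.0302) = exp(0.01378/-0.0302)
f = exp(-0.4561) = 0.6337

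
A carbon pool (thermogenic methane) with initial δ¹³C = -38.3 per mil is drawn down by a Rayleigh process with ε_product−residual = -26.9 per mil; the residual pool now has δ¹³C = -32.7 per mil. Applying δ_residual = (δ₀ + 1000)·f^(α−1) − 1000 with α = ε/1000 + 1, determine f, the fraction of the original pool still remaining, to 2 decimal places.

α − 1 = ε/1000 = -0.0269
(δ_res + 1000)/(δ₀ + 1000) = (-32.7 + 1000)/(-38.3 + 1000) = 967.3/961.7 = 1.005823
f = 1.005823^(1/-0.0269) = exp(ln(1.005823)/-0.0269) = exp(0.00581/-0.0269)
f = exp(-0.2158) = 0.8059

0.81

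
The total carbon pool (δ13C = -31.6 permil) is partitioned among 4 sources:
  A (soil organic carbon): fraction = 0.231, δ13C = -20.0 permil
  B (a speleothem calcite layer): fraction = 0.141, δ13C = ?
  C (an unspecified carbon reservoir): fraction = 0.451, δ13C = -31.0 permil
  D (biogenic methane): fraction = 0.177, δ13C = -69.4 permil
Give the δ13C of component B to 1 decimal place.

-5.1 permil

Isotope mass balance: δ_bulk = Σ fᵢ·δᵢ.
-31.6 = 0.231×(-20.0) + 0.141×δ_B + 0.451×(-31.0) + 0.177×(-69.4)
0.141·δ_B = -31.6 − (-30.885) = -0.715
δ_B = -0.715 / 0.141 = -5.07 permil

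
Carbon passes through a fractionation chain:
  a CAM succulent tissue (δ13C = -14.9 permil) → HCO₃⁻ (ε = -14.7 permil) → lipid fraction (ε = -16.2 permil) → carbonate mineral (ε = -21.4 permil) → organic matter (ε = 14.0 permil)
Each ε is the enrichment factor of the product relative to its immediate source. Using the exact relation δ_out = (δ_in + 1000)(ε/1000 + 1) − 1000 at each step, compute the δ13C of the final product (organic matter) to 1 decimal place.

step 1: δ = (-14.90 + 1000)·(-14.7/1000 + 1) − 1000 = -29.38 permil
step 2: δ = (-29.38 + 1000)·(-16.2/1000 + 1) − 1000 = -45.10 permil
step 3: δ = (-45.10 + 1000)·(-21.4/1000 + 1) − 1000 = -65.54 permil
step 4: δ = (-65.54 + 1000)·(14.0/1000 + 1) − 1000 = -52.46 permil

-52.5 permil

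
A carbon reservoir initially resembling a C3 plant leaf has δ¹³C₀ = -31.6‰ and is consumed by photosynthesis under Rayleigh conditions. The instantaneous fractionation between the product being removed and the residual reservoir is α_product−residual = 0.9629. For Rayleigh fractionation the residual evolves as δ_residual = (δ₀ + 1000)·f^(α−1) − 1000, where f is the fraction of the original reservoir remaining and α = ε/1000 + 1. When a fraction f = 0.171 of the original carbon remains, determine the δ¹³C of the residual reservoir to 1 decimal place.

Rayleigh residual: δ_res = (δ₀ + 1000)·f^(α−1) − 1000
α − 1 = -0.03710
f^(α−1) = 0.171^(-0.03710) = 1.067716
δ_res = (-31.6 + 1000) × 1.067716 − 1000 = 1033.976 − 1000 = 33.98‰

34.0‰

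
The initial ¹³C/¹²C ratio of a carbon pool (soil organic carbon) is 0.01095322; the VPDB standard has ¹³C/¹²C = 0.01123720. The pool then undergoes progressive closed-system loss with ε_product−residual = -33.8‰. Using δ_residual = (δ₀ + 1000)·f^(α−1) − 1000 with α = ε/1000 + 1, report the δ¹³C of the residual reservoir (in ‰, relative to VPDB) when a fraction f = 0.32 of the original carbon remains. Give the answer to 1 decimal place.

δ₀ = (0.01095322/0.01123720 − 1)×1000 = (0.974729 − 1)×1000 = -25.271‰
α − 1 = ε/1000 = -0.0338
f^(α−1) = 0.32^(-0.0338) = 1.039264
δ_res = (-25.271 + 1000) × 1.039264 − 1000 = 1013.000 − 1000 = 13.00‰

13.0‰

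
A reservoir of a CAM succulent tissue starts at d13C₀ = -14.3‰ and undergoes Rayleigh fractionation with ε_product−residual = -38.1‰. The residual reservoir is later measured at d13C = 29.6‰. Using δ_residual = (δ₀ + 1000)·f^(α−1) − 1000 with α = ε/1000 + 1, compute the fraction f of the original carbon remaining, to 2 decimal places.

0.32

α − 1 = ε/1000 = -0.0381
(δ_res + 1000)/(δ₀ + 1000) = (29.6 + 1000)/(-14.3 + 1000) = 1029.6/985.7 = 1.044537
f = 1.044537^(1/-0.0381) = exp(ln(1.044537)/-0.0381) = exp(0.04357/-0.0381)
f = exp(-1.1437) = 0.3186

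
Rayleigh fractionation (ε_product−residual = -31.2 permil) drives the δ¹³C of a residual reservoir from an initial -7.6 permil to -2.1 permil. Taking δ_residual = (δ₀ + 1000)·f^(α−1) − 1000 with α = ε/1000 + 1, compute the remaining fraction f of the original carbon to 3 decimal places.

0.838

α − 1 = ε/1000 = -0.0312
(δ_res + 1000)/(δ₀ + 1000) = (-2.1 + 1000)/(-7.6 + 1000) = 997.9/992.4 = 1.005542
f = 1.005542^(1/-0.0312) = exp(ln(1.005542)/-0.0312) = exp(0.00553/-0.0312)
f = exp(-0.1771) = 0.8377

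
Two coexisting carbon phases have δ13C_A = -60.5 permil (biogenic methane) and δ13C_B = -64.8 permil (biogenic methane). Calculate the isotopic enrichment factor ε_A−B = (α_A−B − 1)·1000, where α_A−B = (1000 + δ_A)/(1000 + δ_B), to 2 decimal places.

4.60 permil

α_A−B = (1000 + -60.5) / (1000 + -64.8) = 939.5 / 935.2 = 1.004598
ε_A−B = (1.004598 − 1) × 1000 = 4.598 permil
(The approximation ε ≈ δ_A − δ_B would give 4.3 permil.)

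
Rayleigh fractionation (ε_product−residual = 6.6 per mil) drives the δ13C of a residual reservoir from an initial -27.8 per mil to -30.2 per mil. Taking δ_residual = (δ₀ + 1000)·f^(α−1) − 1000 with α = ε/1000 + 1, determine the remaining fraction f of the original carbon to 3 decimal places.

α − 1 = ε/1000 = 0.0066
(δ_res + 1000)/(δ₀ + 1000) = (-30.2 + 1000)/(-27.8 + 1000) = 969.8/972.2 = 0.997531
f = 0.997531^(1/0.0066) = exp(ln(0.997531)/0.0066) = exp(-0.00247/0.0066)
f = exp(-0.3745) = 0.6876

0.688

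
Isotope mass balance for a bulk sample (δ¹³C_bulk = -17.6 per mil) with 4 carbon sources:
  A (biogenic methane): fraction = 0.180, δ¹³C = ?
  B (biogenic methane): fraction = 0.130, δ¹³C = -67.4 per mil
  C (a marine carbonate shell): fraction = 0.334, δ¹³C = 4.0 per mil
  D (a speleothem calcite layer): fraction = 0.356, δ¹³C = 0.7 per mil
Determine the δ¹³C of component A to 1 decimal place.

Isotope mass balance: δ_bulk = Σ fᵢ·δᵢ.
-17.6 = 0.180×δ_A + 0.130×(-67.4) + 0.334×(4.0) + 0.356×(0.7)
0.180·δ_A = -17.6 − (-7.177) = -10.423
δ_A = -10.423 / 0.180 = -57.91 per mil

-57.9 per mil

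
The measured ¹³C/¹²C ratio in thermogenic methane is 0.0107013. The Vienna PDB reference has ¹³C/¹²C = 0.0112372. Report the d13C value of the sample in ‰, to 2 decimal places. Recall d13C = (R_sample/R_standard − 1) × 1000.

-47.69‰

d13C = (R_sample / R_standard − 1) × 1000
R_sample / R_standard = 0.0107013 / 0.0112372 = 0.952310
d13C = (0.952310 − 1) × 1000 = -47.690‰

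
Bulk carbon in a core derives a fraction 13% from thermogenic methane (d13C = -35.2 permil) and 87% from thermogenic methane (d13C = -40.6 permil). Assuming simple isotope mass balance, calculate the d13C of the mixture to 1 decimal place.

-39.9 permil

δ_mix = f_A·δ_A + f_B·δ_B
δ_mix = 0.13 × (-35.2) + 0.87 × (-40.6)
δ_mix = -4.58 + -35.32 = -39.90 permil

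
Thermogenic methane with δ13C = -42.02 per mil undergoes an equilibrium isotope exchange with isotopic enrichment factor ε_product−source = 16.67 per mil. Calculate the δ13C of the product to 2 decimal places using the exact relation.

-26.05 per mil

Exactly, δ_product = (δ_source + 1000)·(ε/1000 + 1) − 1000.
δ_product = (-42.02 + 1000) × (16.67/1000 + 1) − 1000
δ_product = -26.050 per mil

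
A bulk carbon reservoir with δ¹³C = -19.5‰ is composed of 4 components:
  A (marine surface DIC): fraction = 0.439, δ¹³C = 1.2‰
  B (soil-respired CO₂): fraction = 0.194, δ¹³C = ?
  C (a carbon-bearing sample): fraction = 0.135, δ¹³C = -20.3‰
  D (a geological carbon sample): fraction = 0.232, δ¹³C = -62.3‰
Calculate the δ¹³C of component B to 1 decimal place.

-14.6‰

Isotope mass balance: δ_bulk = Σ fᵢ·δᵢ.
-19.5 = 0.439×(1.2) + 0.194×δ_B + 0.135×(-20.3) + 0.232×(-62.3)
0.194·δ_B = -19.5 − (-16.667) = -2.833
δ_B = -2.833 / 0.194 = -14.60‰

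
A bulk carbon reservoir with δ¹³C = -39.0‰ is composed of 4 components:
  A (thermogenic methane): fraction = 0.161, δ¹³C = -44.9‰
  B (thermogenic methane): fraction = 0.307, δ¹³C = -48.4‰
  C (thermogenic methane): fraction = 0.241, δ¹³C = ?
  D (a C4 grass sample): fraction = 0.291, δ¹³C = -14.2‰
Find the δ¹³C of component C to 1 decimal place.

-53.0‰

Isotope mass balance: δ_bulk = Σ fᵢ·δᵢ.
-39.0 = 0.161×(-44.9) + 0.307×(-48.4) + 0.241×δ_C + 0.291×(-14.2)
0.241·δ_C = -39.0 − (-26.220) = -12.780
δ_C = -12.780 / 0.241 = -53.03‰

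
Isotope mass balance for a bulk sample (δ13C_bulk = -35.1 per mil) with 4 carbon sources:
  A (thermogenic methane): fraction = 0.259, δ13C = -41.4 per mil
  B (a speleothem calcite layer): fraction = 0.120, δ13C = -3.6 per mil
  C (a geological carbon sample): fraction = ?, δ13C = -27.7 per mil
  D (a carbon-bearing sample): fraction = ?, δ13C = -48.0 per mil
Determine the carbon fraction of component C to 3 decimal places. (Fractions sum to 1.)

0.289

Let f_C and f_D be the unknown fractions; fractions sum to 1 so f_C + f_D = 0.621.
Mass balance: Σ fᵢ·δᵢ = δ_bulk ⇒ f_C·(-27.7) + f_D·(-48.0) = -35.1 − (-11.155) = -23.945
Substitute f_D = 0.621 − f_C:
f_C·(-27.7 − -48.0) = -23.945 − 0.621×(-48.0) = 5.863
f_C = 5.863 / 20.3 = 0.2888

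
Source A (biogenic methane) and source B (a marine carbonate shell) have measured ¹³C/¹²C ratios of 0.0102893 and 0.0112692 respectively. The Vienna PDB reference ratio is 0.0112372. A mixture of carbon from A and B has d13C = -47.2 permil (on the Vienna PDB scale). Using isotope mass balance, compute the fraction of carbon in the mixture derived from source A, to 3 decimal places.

0.574

δ_A = (0.0102893/0.0112372 − 1)×1000 = (0.915646 − 1)×1000 = -84.354 permil
δ_B = (0.0112692/0.0112372 − 1)×1000 = (1.002848 − 1)×1000 = 2.848 permil
f_A = (δ_mix − δ_B)/(δ_A − δ_B) = (-47.2 − (2.848))/(-84.354 − (2.848))
f_A = -50.048 / -87.201 = 0.5739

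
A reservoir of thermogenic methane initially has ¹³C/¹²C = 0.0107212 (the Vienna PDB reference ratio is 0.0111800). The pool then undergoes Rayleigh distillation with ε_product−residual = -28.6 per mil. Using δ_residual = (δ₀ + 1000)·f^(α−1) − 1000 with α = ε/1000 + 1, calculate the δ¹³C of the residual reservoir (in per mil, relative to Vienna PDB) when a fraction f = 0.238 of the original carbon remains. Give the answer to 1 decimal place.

-0.8 per mil

δ₀ = (0.0107212/0.0111800 − 1)×1000 = (0.958962 − 1)×1000 = -41.038 per mil
α − 1 = ε/1000 = -0.0286
f^(α−1) = 0.238^(-0.0286) = 1.041909
δ_res = (-41.038 + 1000) × 1.041909 − 1000 = 999.152 − 1000 = -0.85 per mil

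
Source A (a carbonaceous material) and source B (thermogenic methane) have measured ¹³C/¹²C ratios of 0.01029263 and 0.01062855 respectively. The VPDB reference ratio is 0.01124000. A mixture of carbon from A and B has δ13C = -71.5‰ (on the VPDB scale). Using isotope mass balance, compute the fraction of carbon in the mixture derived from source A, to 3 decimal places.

δ_A = (0.01029263/0.01124000 − 1)×1000 = (0.915714 − 1)×1000 = -84.286‰
δ_B = (0.01062855/0.01124000 − 1)×1000 = (0.945601 − 1)×1000 = -54.399‰
f_A = (δ_mix − δ_B)/(δ_A − δ_B) = (-71.5 − (-54.399))/(-84.286 − (-54.399))
f_A = -17.101 / -29.886 = 0.5722

0.572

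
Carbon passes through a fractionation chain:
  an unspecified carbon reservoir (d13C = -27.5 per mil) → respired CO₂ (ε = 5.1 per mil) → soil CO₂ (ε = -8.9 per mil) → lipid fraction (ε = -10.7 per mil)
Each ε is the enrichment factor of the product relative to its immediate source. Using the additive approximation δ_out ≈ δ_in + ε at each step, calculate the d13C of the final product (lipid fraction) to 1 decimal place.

step 1: δ ≈ -27.5 + (5.1) = -22.4 per mil
step 2: δ ≈ -22.4 + (-8.9) = -31.3 per mil
step 3: δ ≈ -31.3 + (-10.7) = -42.0 per mil

-42.0 per mil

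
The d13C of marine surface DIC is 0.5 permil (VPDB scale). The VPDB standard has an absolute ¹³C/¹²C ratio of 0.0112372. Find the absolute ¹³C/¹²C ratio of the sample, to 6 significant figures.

0.0112428

R_sample = R_standard × (d13C/1000 + 1)
R_sample = 0.0112372 × (0.5/1000 + 1) = 0.0112372 × 1.000500
R_sample = 0.0112428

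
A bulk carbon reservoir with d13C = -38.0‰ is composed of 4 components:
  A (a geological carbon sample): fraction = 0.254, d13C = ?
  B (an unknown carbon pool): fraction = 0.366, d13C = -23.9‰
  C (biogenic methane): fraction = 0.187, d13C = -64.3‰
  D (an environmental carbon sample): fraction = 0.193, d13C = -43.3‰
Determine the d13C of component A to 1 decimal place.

Isotope mass balance: δ_bulk = Σ fᵢ·δᵢ.
-38.0 = 0.254×δ_A + 0.366×(-23.9) + 0.187×(-64.3) + 0.193×(-43.3)
0.254·δ_A = -38.0 − (-29.128) = -8.872
δ_A = -8.872 / 0.254 = -34.93‰

-34.9‰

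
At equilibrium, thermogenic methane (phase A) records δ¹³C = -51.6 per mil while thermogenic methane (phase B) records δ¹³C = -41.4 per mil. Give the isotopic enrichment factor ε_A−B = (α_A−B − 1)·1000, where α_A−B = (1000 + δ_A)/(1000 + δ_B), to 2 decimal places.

α_A−B = (1000 + -51.6) / (1000 + -41.4) = 948.4 / 958.6 = 0.989359
ε_A−B = (0.989359 − 1) × 1000 = -10.641 per mil
(The approximation ε ≈ δ_A − δ_B would give -10.2 per mil.)

-10.64 per mil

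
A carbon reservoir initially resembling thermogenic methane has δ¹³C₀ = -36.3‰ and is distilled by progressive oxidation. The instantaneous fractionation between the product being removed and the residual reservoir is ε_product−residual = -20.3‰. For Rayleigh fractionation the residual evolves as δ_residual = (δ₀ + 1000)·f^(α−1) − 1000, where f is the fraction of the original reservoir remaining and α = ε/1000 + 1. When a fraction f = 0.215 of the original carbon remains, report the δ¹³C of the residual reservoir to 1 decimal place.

Rayleigh residual: δ_res = (δ₀ + 1000)·f^(α−1) − 1000
α = ε/1000 + 1 = 0.97970, so α − 1 = -0.02030
f^(α−1) = 0.215^(-0.02030) = 1.031695
δ_res = (-36.3 + 1000) × 1.031695 − 1000 = 994.245 − 1000 = -5.76‰

-5.8‰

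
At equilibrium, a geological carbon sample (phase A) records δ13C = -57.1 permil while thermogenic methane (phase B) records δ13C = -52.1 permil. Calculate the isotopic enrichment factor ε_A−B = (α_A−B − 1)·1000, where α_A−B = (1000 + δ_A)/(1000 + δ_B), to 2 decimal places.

α_A−B = (1000 + -57.1) / (1000 + -52.1) = 942.9 / 947.9 = 0.994725
ε_A−B = (0.994725 − 1) × 1000 = -5.275 permil
(The approximation ε ≈ δ_A − δ_B would give -5.0 permil.)

-5.27 permil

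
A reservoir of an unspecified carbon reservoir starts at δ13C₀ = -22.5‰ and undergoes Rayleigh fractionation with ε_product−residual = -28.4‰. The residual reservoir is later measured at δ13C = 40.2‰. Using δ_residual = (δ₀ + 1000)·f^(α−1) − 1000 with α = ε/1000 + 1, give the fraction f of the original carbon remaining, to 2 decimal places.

α − 1 = ε/1000 = -0.0284
(δ_res + 1000)/(δ₀ + 1000) = (40.2 + 1000)/(-22.5 + 1000) = 1040.2/977.5 = 1.064143
f = 1.064143^(1/-0.0284) = exp(ln(1.064143)/-0.0284) = exp(0.06217/-0.0284)
f = exp(-2.1891) = 0.1120

0.11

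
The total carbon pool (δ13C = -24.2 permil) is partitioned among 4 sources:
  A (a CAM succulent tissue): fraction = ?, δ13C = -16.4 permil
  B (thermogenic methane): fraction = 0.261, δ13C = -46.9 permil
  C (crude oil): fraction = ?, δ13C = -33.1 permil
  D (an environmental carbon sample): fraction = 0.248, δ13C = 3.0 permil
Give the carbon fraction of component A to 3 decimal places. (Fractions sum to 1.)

Let f_A and f_C be the unknown fractions; fractions sum to 1 so f_A + f_C = 0.491.
Mass balance: Σ fᵢ·δᵢ = δ_bulk ⇒ f_A·(-16.4) + f_C·(-33.1) = -24.2 − (-11.497) = -12.703
Substitute f_C = 0.491 − f_A:
f_A·(-16.4 − -33.1) = -12.703 − 0.491×(-33.1) = 3.549
f_A = 3.549 / 16.7 = 0.2125

0.213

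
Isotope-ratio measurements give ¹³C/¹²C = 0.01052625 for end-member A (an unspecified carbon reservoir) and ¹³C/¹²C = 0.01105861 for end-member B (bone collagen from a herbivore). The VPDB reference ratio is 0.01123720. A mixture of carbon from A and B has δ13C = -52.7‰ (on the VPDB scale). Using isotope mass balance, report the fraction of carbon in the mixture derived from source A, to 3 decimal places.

0.777

δ_A = (0.01052625/0.01123720 − 1)×1000 = (0.936732 − 1)×1000 = -63.268‰
δ_B = (0.01105861/0.01123720 − 1)×1000 = (0.984107 − 1)×1000 = -15.893‰
f_A = (δ_mix − δ_B)/(δ_A − δ_B) = (-52.7 − (-15.893))/(-63.268 − (-15.893))
f_A = -36.807 / -47.375 = 0.7769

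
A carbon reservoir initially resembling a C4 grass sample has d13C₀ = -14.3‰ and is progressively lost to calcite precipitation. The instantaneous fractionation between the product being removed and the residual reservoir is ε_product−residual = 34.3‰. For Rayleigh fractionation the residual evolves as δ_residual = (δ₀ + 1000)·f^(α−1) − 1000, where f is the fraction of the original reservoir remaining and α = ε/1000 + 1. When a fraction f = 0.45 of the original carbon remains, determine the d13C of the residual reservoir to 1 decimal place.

-40.9‰

Rayleigh residual: δ_res = (δ₀ + 1000)·f^(α−1) − 1000
α = ε/1000 + 1 = 1.03430, so α − 1 = 0.03430
f^(α−1) = 0.45^(0.03430) = 0.972983
δ_res = (-14.3 + 1000) × 0.972983 − 1000 = 959.069 − 1000 = -40.93‰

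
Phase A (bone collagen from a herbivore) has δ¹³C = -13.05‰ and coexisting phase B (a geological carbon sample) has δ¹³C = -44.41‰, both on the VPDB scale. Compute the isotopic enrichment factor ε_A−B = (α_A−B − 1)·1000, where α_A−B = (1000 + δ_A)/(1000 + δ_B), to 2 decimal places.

32.82‰

α_A−B = (1000 + -13.05) / (1000 + -44.41) = 986.95 / 955.59 = 1.032817
ε_A−B = (1.032817 − 1) × 1000 = 32.817‰
(The approximation ε ≈ δ_A − δ_B would give 31.36‰.)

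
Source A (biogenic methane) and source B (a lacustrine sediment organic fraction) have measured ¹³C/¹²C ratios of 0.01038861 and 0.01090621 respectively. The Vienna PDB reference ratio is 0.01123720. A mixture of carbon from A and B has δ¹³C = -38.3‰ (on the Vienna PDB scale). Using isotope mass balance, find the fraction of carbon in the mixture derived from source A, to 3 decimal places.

0.192

δ_A = (0.01038861/0.01123720 − 1)×1000 = (0.924484 − 1)×1000 = -75.516‰
δ_B = (0.01090621/0.01123720 − 1)×1000 = (0.970545 − 1)×1000 = -29.455‰
f_A = (δ_mix − δ_B)/(δ_A − δ_B) = (-38.3 − (-29.455))/(-75.516 − (-29.455))
f_A = -8.845 / -46.061 = 0.1920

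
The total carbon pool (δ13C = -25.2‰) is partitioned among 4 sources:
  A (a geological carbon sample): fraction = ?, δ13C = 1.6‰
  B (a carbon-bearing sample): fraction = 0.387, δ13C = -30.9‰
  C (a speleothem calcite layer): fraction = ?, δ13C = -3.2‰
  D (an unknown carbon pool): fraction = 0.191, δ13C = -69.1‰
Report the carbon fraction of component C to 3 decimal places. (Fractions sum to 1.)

0.150

Let f_C and f_A be the unknown fractions; fractions sum to 1 so f_C + f_A = 0.422.
Mass balance: Σ fᵢ·δᵢ = δ_bulk ⇒ f_C·(-3.2) + f_A·(1.6) = -25.2 − (-25.156) = -0.044
Substitute f_A = 0.422 − f_C:
f_C·(-3.2 − 1.6) = -0.044 − 0.422×(1.6) = -0.719
f_C = -0.719 / -4.8 = 0.1498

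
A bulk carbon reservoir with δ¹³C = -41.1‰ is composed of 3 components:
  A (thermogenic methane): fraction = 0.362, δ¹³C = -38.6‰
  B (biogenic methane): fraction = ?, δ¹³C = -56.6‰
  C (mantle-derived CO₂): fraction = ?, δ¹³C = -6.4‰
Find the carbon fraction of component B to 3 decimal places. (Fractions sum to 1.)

0.459

Let f_B and f_C be the unknown fractions; fractions sum to 1 so f_B + f_C = 0.638.
Mass balance: Σ fᵢ·δᵢ = δ_bulk ⇒ f_B·(-56.6) + f_C·(-6.4) = -41.1 − (-13.973) = -27.127
Substitute f_C = 0.638 − f_B:
f_B·(-56.6 − -6.4) = -27.127 − 0.638×(-6.4) = -23.044
f_B = -23.044 / -50.2 = 0.4590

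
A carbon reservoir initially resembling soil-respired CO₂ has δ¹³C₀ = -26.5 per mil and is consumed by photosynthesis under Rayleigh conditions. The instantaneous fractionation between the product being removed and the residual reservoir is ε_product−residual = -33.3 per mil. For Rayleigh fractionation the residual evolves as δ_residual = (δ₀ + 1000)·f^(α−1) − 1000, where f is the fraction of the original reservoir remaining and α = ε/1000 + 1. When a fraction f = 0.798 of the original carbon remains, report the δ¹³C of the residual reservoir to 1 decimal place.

-19.2 per mil

Rayleigh residual: δ_res = (δ₀ + 1000)·f^(α−1) − 1000
α = ε/1000 + 1 = 0.96670, so α − 1 = -0.03330
f^(α−1) = 0.798^(-0.03330) = 1.007542
δ_res = (-26.5 + 1000) × 1.007542 − 1000 = 980.842 − 1000 = -19.16 per mil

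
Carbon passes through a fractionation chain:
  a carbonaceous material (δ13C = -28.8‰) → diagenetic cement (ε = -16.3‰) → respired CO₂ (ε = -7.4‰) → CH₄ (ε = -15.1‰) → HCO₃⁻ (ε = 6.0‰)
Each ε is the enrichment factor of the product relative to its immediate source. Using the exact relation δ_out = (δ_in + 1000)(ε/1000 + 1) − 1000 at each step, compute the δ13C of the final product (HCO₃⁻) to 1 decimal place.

step 1: δ = (-28.80 + 1000)·(-16.3/1000 + 1) − 1000 = -44.63‰
step 2: δ = (-44.63 + 1000)·(-7.4/1000 + 1) − 1000 = -51.70‰
step 3: δ = (-51.70 + 1000)·(-15.1/1000 + 1) − 1000 = -66.02‰
step 4: δ = (-66.02 + 1000)·(6.0/1000 + 1) − 1000 = -60.42‰

-60.4‰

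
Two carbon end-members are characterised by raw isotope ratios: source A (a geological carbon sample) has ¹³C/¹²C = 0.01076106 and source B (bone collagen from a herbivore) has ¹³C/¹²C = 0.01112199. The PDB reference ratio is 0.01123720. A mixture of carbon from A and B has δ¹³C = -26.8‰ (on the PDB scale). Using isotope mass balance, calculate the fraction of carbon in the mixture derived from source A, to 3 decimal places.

0.515

δ_A = (0.01076106/0.01123720 − 1)×1000 = (0.957628 − 1)×1000 = -42.372‰
δ_B = (0.01112199/0.01123720 − 1)×1000 = (0.989747 − 1)×1000 = -10.253‰
f_A = (δ_mix − δ_B)/(δ_A − δ_B) = (-26.8 − (-10.253))/(-42.372 − (-10.253))
f_A = -16.547 / -32.119 = 0.5152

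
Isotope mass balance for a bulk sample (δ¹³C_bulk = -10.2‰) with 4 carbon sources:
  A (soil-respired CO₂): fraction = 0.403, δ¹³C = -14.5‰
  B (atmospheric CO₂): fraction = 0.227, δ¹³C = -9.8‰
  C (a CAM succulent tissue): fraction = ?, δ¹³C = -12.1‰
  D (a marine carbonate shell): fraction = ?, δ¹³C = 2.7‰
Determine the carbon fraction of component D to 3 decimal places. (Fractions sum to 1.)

0.158

Let f_D and f_C be the unknown fractions; fractions sum to 1 so f_D + f_C = 0.370.
Mass balance: Σ fᵢ·δᵢ = δ_bulk ⇒ f_D·(2.7) + f_C·(-12.1) = -10.2 − (-8.068) = -2.132
Substitute f_C = 0.370 − f_D:
f_D·(2.7 − -12.1) = -2.132 − 0.370×(-12.1) = 2.345
f_D = 2.345 / 14.8 = 0.1585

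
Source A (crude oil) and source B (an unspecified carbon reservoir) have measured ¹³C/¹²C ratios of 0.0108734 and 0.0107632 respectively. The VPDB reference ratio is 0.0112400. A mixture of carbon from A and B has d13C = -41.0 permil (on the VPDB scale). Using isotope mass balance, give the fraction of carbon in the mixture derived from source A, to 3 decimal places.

0.145

δ_A = (0.0108734/0.0112400 − 1)×1000 = (0.967384 − 1)×1000 = -32.616 permil
δ_B = (0.0107632/0.0112400 − 1)×1000 = (0.957580 − 1)×1000 = -42.420 permil
f_A = (δ_mix − δ_B)/(δ_A − δ_B) = (-41.0 − (-42.420))/(-32.616 − (-42.420))
f_A = 1.420 / 9.804 = 0.1448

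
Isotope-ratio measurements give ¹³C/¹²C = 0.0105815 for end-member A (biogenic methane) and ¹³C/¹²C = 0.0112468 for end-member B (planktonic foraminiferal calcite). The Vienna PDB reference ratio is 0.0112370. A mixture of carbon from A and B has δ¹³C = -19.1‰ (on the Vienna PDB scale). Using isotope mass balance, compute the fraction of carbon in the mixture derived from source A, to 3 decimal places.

δ_A = (0.0105815/0.0112370 − 1)×1000 = (0.941666 − 1)×1000 = -58.334‰
δ_B = (0.0112468/0.0112370 − 1)×1000 = (1.000872 − 1)×1000 = 0.872‰
f_A = (δ_mix − δ_B)/(δ_A − δ_B) = (-19.1 − (0.872))/(-58.334 − (0.872))
f_A = -19.972 / -59.206 = 0.3373

0.337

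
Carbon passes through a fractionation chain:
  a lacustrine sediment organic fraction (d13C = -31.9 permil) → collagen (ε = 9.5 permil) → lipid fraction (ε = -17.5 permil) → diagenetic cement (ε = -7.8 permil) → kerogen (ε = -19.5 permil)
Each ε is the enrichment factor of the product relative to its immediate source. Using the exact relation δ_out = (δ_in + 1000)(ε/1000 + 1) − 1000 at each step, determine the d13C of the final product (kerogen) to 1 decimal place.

step 1: δ = (-31.90 + 1000)·(9.5/1000 + 1) − 1000 = -22.70 permil
step 2: δ = (-22.70 + 1000)·(-17.5/1000 + 1) − 1000 = -39.81 permil
step 3: δ = (-39.81 + 1000)·(-7.8/1000 + 1) − 1000 = -47.30 permil
step 4: δ = (-47.30 + 1000)·(-19.5/1000 + 1) − 1000 = -65.87 permil

-65.9 permil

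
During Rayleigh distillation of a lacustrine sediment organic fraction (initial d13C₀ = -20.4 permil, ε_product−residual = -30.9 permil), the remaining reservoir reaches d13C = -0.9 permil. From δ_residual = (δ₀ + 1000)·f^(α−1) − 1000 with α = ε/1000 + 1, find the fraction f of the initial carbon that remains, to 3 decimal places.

0.528

α − 1 = ε/1000 = -0.0309
(δ_res + 1000)/(δ₀ + 1000) = (-0.9 + 1000)/(-20.4 + 1000) = 999.1/979.6 = 1.019906
f = 1.019906^(1/-0.0309) = exp(ln(1.019906)/-0.0309) = exp(0.01971/-0.0309)
f = exp(-0.6379) = 0.5284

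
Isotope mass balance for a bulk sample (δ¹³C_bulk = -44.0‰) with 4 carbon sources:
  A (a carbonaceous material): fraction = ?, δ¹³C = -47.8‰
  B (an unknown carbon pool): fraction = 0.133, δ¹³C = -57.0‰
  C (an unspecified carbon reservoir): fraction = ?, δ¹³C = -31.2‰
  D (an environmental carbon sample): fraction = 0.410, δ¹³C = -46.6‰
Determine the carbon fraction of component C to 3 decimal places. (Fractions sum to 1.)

0.273

Let f_C and f_A be the unknown fractions; fractions sum to 1 so f_C + f_A = 0.457.
Mass balance: Σ fᵢ·δᵢ = δ_bulk ⇒ f_C·(-31.2) + f_A·(-47.8) = -44.0 − (-26.687) = -17.313
Substitute f_A = 0.457 − f_C:
f_C·(-31.2 − -47.8) = -17.313 − 0.457×(-47.8) = 4.532
f_C = 4.532 / 16.6 = 0.2730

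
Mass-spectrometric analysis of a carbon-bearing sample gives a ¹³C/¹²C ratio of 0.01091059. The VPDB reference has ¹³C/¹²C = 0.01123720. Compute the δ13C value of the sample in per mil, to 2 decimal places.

-29.07 per mil

δ13C = (R_sample / R_standard − 1) × 1000
R_sample / R_standard = 0.01091059 / 0.01123720 = 0.970935
δ13C = (0.970935 − 1) × 1000 = -29.065 per mil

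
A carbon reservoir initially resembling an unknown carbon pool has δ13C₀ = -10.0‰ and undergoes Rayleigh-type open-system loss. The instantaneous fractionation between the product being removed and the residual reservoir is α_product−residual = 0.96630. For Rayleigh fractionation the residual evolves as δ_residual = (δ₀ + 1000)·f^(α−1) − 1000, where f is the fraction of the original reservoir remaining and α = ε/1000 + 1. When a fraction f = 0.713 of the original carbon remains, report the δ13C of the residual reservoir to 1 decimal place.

1.4‰

Rayleigh residual: δ_res = (δ₀ + 1000)·f^(α−1) − 1000
α − 1 = -0.03370
f^(α−1) = 0.713^(-0.03370) = 1.011465
δ_res = (-10.0 + 1000) × 1.011465 − 1000 = 1001.350 − 1000 = 1.35‰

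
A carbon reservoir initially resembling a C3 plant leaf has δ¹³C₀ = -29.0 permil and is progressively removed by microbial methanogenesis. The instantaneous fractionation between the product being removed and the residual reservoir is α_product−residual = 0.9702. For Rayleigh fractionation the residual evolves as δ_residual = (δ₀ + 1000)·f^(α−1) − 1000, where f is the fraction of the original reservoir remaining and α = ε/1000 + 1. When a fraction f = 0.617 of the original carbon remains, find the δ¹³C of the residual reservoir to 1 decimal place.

Rayleigh residual: δ_res = (δ₀ + 1000)·f^(α−1) − 1000
α − 1 = -0.02980
f^(α−1) = 0.617^(-0.02980) = 1.014494
δ_res = (-29.0 + 1000) × 1.014494 − 1000 = 985.074 − 1000 = -14.93 permil

-14.9 permil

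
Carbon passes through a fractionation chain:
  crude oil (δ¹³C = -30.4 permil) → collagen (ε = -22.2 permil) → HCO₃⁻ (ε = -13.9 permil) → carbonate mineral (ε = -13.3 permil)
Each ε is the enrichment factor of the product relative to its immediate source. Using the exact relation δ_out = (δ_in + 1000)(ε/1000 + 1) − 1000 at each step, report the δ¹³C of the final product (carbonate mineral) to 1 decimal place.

step 1: δ = (-30.40 + 1000)·(-22.2/1000 + 1) − 1000 = -51.93 permil
step 2: δ = (-51.93 + 1000)·(-13.9/1000 + 1) − 1000 = -65.10 permil
step 3: δ = (-65.10 + 1000)·(-13.3/1000 + 1) − 1000 = -77.54 permil

-77.5 permil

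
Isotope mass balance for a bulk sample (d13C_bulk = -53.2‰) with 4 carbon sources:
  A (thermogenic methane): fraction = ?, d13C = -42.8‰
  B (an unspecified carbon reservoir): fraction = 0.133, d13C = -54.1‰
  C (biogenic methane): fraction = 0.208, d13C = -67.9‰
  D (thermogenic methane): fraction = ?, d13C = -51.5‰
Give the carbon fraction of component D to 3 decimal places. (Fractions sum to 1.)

Let f_D and f_A be the unknown fractions; fractions sum to 1 so f_D + f_A = 0.659.
Mass balance: Σ fᵢ·δᵢ = δ_bulk ⇒ f_D·(-51.5) + f_A·(-42.8) = -53.2 − (-21.319) = -31.882
Substitute f_A = 0.659 − f_D:
f_D·(-51.5 − -42.8) = -31.882 − 0.659×(-42.8) = -3.676
f_D = -3.676 / -8.7 = 0.4226

0.423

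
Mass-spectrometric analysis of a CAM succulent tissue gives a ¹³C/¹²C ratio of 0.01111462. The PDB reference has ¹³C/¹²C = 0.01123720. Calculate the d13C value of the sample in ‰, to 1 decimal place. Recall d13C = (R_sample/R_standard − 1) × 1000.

-10.9‰

d13C = (R_sample / R_standard − 1) × 1000
R_sample / R_standard = 0.01111462 / 0.01123720 = 0.989092
d13C = (0.989092 − 1) × 1000 = -10.91‰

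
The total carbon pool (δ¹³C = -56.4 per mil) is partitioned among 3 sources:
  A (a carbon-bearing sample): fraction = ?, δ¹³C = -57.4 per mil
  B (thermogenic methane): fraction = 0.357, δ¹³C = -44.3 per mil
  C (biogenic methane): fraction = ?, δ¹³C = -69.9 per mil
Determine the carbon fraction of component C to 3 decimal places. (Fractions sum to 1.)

Let f_C and f_A be the unknown fractions; fractions sum to 1 so f_C + f_A = 0.643.
Mass balance: Σ fᵢ·δᵢ = δ_bulk ⇒ f_C·(-69.9) + f_A·(-57.4) = -56.4 − (-15.815) = -40.585
Substitute f_A = 0.643 − f_C:
f_C·(-69.9 − -57.4) = -40.585 − 0.643×(-57.4) = -3.677
f_C = -3.677 / -12.5 = 0.2941

0.294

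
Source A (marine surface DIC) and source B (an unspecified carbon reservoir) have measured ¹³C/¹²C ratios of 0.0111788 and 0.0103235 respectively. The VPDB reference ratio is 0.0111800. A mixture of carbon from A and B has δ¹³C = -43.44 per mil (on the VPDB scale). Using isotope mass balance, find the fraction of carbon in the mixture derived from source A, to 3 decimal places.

δ_A = (0.0111788/0.0111800 − 1)×1000 = (0.999893 − 1)×1000 = -0.107 per mil
δ_B = (0.0103235/0.0111800 − 1)×1000 = (0.923390 − 1)×1000 = -76.610 per mil
f_A = (δ_mix − δ_B)/(δ_A − δ_B) = (-43.44 − (-76.610))/(-0.107 − (-76.610))
f_A = 33.170 / 76.503 = 0.4336

0.434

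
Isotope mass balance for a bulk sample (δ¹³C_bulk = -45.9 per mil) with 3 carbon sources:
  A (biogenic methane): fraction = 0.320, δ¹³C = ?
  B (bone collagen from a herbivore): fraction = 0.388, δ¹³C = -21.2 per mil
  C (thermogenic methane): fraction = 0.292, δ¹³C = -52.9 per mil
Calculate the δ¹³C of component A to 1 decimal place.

-69.5 per mil

Isotope mass balance: δ_bulk = Σ fᵢ·δᵢ.
-45.9 = 0.320×δ_A + 0.388×(-21.2) + 0.292×(-52.9)
0.320·δ_A = -45.9 − (-23.672) = -22.228
δ_A = -22.228 / 0.320 = -69.46 per mil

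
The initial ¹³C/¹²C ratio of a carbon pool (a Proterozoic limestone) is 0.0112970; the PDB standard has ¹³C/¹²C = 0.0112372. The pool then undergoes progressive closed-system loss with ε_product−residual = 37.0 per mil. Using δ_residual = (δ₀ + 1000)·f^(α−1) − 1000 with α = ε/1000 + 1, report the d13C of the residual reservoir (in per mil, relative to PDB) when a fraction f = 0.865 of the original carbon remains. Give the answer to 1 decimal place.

-0.1 per mil

δ₀ = (0.0112970/0.0112372 − 1)×1000 = (1.005322 − 1)×1000 = 5.322 per mil
α − 1 = ε/1000 = 0.0370
f^(α−1) = 0.865^(0.0370) = 0.994648
δ_res = (5.322 + 1000) × 0.994648 − 1000 = 999.942 − 1000 = -0.06 per mil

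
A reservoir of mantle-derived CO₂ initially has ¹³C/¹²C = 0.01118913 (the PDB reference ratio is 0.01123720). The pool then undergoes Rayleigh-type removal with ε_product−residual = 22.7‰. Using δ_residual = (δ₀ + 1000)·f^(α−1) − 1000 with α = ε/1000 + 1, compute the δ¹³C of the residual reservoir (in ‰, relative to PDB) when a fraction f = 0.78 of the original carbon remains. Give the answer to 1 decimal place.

-9.9‰

δ₀ = (0.01118913/0.01123720 − 1)×1000 = (0.995722 − 1)×1000 = -4.278‰
α − 1 = ε/1000 = 0.0227
f^(α−1) = 0.78^(0.0227) = 0.994376
δ_res = (-4.278 + 1000) × 0.994376 − 1000 = 990.122 − 1000 = -9.88‰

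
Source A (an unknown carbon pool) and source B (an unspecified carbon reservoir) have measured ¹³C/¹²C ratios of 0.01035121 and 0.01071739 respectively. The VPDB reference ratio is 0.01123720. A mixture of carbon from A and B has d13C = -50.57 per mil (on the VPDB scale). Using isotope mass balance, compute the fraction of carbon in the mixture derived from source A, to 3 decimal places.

δ_A = (0.01035121/0.01123720 − 1)×1000 = (0.921156 − 1)×1000 = -78.844 per mil
δ_B = (0.01071739/0.01123720 − 1)×1000 = (0.953742 − 1)×1000 = -46.258 per mil
f_A = (δ_mix − δ_B)/(δ_A − δ_B) = (-50.57 − (-46.258))/(-78.844 − (-46.258))
f_A = -4.312 / -32.586 = 0.1323

0.132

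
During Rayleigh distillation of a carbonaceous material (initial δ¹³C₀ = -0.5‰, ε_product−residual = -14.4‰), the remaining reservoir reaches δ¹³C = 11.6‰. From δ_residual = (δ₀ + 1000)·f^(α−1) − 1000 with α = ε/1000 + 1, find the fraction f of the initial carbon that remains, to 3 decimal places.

0.434

α − 1 = ε/1000 = -0.0144
(δ_res + 1000)/(δ₀ + 1000) = (11.6 + 1000)/(-0.5 + 1000) = 1011.6/999.5 = 1.012106
f = 1.012106^(1/-0.0144) = exp(ln(1.012106)/-0.0144) = exp(0.01203/-0.0144)
f = exp(-0.8357) = 0.4336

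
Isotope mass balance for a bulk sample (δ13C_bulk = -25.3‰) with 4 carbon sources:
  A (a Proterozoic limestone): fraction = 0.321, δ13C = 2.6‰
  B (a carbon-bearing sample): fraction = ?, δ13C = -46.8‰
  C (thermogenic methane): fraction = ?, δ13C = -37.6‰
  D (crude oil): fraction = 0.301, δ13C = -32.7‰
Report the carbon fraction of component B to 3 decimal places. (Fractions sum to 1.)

Let f_B and f_C be the unknown fractions; fractions sum to 1 so f_B + f_C = 0.378.
Mass balance: Σ fᵢ·δᵢ = δ_bulk ⇒ f_B·(-46.8) + f_C·(-37.6) = -25.3 − (-9.008) = -16.292
Substitute f_C = 0.378 − f_B:
f_B·(-46.8 − -37.6) = -16.292 − 0.378×(-37.6) = -2.079
f_B = -2.079 / -9.2 = 0.2260

0.226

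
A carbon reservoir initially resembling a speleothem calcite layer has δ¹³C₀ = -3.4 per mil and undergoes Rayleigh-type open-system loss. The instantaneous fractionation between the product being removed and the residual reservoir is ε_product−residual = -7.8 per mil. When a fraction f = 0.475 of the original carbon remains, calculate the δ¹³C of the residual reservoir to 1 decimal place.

Rayleigh residual: δ_res = (δ₀ + 1000)·f^(α−1) − 1000
α = ε/1000 + 1 = 0.99220, so α − 1 = -0.00780
f^(α−1) = 0.475^(-0.00780) = 1.005824
δ_res = (-3.4 + 1000) × 1.005824 − 1000 = 1002.404 − 1000 = 2.40 per mil

2.4 per mil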